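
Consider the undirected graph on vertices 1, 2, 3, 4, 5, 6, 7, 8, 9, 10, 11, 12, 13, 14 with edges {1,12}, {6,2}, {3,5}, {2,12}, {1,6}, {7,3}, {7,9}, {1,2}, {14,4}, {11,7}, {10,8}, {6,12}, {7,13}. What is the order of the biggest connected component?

Starting from 8 we can reach 8, 10. That is one component of size 2.
Starting from 4 we can reach 4, 14. That is one component of size 2.
Starting from 1 we can reach 1, 2, 6, 12. That is one component of size 4.
Starting from 3 we can reach 3, 5, 7, 9, 11, 13. That is one component of size 6.
The largest has 6 vertices.

6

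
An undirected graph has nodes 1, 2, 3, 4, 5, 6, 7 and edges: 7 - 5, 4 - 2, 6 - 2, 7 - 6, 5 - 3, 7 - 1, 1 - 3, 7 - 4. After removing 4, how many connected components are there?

1

With 4 gone, the remaining components are: {1, 2, 3, 5, 6, 7}.
That is 1 component.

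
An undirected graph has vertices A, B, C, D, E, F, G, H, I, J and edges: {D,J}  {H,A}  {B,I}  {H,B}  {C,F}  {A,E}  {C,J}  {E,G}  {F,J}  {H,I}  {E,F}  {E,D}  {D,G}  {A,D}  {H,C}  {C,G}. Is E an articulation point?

No

Deleting E leaves 1 component (was 1) (its neighbors A, D, F, G remain connected to each other), so E is not a cut vertex.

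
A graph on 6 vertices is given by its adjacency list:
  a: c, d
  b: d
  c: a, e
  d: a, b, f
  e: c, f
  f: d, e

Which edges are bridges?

b-d

The edges on the cycle d-a-c-e-f-d are not bridges since each lies on that cycle.
But removing d-b disconnects d from b — this is a bridge.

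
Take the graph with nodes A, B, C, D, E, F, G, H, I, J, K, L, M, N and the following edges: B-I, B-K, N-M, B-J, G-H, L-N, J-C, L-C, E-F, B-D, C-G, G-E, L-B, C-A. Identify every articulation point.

B, C, E, G, L, N

Removing B increases the component count from 1 to 4, so B is a cut vertex.
Removing C increases the component count from 1 to 3, so C is a cut vertex.
Removing E increases the component count from 1 to 2, so E is a cut vertex.
Likewise G, L, N are cut vertices.
By contrast removing F leaves 1 component; it is not a cut vertex. No other vertex is a cut vertex either.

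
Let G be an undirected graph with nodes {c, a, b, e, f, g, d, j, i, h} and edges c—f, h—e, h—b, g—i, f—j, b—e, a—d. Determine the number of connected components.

Starting from g we can reach g, i. That is one component of size 2.
Starting from a we can reach a, d. That is one component of size 2.
Starting from b we can reach b, e, h. That is one component of size 3.
Starting from c we can reach c, f, j. That is one component of size 3.
Total: 4 components.

4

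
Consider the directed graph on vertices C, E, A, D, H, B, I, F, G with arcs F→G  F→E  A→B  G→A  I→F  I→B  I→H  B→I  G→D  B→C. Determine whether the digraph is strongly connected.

No

There is no directed path from H to F, so the graph is not strongly connected.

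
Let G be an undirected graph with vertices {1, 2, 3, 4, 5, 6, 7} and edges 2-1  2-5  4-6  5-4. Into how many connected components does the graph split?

3

7 is isolated — a component by itself.
3 is isolated — a component by itself.
Starting from 1 we can reach 1, 2, 4, 5, 6. That is one component of size 5.
Total: 3 components.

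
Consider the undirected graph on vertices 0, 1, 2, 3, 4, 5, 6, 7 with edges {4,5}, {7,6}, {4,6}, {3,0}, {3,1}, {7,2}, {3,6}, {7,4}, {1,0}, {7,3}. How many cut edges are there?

2

The edges on the cycle 7-4-6-7 are not bridges since each lies on that cycle.
But removing 7 - 2 disconnects 7 from 2; removing 4 - 5 disconnects 4 from 5 — these are bridges.
That makes 2 bridges.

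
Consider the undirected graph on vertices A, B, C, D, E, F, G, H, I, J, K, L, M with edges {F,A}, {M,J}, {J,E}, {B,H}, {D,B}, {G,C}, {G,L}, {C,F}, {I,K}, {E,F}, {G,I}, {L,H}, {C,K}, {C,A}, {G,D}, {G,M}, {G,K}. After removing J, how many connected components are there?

With J gone, the remaining components are: {A, B, C, D, E, F, G, H, I, K, L, M}.
That is 1 component.

1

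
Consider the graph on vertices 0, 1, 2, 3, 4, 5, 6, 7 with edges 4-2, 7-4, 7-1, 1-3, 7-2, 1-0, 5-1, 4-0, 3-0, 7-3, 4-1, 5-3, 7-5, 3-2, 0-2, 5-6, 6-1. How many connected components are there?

Starting from 0 we can reach 0, 1, 2, 3, 4, 5, 6, 7. That is one component of size 8.
Total: 1 component.

1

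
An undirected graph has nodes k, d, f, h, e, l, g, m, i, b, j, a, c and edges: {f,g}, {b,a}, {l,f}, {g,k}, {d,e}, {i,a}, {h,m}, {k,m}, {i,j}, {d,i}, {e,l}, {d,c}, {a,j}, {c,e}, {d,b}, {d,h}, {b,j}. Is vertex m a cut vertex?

Deleting m leaves 1 component (was 1) (its neighbors h, k remain connected to each other), so m is not a cut vertex.

No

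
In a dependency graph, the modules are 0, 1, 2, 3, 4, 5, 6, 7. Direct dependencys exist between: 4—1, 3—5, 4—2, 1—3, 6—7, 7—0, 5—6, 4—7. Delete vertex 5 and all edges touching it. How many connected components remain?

1

With 5 gone, the remaining components are: {0, 1, 2, 3, 4, 6, 7}.
That is 1 component.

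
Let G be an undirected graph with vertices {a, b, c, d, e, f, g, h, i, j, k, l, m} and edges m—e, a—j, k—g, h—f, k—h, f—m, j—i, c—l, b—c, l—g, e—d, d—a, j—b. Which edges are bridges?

i-j

The edges on the cycle k-h-f-m-e-d-a-j-b-c-l-g-k are not bridges since each lies on that cycle.
But removing i—j disconnects i from j — this is a bridge.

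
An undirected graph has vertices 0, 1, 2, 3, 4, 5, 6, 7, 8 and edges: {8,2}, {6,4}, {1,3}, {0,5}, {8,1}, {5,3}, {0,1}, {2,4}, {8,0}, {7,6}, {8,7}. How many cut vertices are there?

1

Removing 8 increases the component count from 1 to 2, so 8 is a cut vertex.
By contrast removing 0 leaves 1 component; it is not a cut vertex. No other vertex is a cut vertex either.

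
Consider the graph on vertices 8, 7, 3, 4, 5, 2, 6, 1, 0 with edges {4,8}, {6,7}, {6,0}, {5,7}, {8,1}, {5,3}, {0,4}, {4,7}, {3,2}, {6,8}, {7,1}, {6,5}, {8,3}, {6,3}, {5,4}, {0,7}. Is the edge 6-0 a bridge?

No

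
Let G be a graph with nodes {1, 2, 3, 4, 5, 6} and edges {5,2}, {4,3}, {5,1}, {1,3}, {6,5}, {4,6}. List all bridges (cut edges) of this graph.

2-5

The edges on the cycle 4-6-5-1-3-4 are not bridges since each lies on that cycle.
But removing 5–2 disconnects 5 from 2 — this is a bridge.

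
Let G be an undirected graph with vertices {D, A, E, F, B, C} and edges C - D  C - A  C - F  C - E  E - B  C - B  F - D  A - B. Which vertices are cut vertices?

C

Removing C increases the component count from 1 to 2, so C is a cut vertex.
By contrast removing A leaves 1 component; it is not a cut vertex. No other vertex is a cut vertex either.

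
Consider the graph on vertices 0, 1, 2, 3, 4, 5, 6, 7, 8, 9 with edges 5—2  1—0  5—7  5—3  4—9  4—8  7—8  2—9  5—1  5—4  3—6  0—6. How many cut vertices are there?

1

Removing 5 increases the component count from 1 to 2, so 5 is a cut vertex.
By contrast removing 4 leaves 1 component; it is not a cut vertex. No other vertex is a cut vertex either.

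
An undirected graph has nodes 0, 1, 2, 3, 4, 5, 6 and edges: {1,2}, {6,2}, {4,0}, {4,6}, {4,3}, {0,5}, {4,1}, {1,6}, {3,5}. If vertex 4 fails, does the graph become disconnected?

Yes

Deleting 4 raises the number of components from 1 to 2, so 4 is a cut vertex.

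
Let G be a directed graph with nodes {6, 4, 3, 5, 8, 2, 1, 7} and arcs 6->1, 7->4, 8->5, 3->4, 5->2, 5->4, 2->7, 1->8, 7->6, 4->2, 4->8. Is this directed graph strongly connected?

There is no directed path from 5 to 3, so the graph is not strongly connected.

No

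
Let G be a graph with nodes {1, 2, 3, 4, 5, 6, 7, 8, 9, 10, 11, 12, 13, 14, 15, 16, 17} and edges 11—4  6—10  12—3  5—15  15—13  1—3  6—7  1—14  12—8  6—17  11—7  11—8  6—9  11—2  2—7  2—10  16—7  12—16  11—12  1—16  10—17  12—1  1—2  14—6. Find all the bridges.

The edges on the cycle 1-2-10-17-6-14-1 are not bridges since each lies on that cycle.
But removing 9—6 disconnects 9 from 6; removing 5—15 disconnects 5 from 15; removing 4—11 disconnects 4 from 11; removing 13—15 disconnects 13 from 15 — these are bridges.

11-4, 13-15, 15-5, 6-9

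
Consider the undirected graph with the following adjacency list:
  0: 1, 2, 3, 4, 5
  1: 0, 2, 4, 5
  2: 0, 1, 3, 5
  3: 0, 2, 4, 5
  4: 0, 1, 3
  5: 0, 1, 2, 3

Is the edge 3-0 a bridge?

No

After removing 3-0, the path 3-2-0 still connects them, so the edge is not a bridge.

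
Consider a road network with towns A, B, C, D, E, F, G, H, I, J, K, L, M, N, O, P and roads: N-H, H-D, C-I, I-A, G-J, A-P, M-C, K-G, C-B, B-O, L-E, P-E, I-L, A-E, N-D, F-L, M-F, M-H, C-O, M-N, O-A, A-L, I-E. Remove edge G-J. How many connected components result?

Before removal there are 2 components.
G-J is a bridge — removing it separates G's side from J's side.
After removal: 3 components.

3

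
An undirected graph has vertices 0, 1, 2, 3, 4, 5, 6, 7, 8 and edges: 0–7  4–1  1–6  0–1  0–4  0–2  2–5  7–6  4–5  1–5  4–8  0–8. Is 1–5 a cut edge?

After removing 1–5, the path 1-4-5 still connects them, so the edge is not a bridge.

No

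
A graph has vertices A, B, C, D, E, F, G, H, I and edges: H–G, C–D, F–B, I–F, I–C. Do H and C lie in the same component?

The component containing H is {G, H}, and C is not in it.

No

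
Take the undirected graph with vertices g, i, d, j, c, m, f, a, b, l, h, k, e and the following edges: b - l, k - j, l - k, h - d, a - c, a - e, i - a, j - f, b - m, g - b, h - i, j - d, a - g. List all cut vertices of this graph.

Removing a increases the component count from 1 to 3, so a is a cut vertex.
Removing b increases the component count from 1 to 2, so b is a cut vertex.
Removing j increases the component count from 1 to 2, so j is a cut vertex.
By contrast removing d leaves 1 component; it is not a cut vertex. No other vertex is a cut vertex either.

a, b, j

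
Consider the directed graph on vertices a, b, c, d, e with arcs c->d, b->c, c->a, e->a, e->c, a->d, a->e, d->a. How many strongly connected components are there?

{a, c, d, e} are all mutually reachable — one SCC of size 4.
{b} is an SCC by itself.
That gives 2 strongly connected components.

2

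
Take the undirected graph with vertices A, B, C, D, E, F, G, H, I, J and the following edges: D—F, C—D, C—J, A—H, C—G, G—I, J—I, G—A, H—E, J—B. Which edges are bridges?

A-G, A-H, B-J, C-D, D-F, E-H

The edges on the cycle C-J-I-G-C are not bridges since each lies on that cycle.
But removing F—D disconnects F from D; removing B—J disconnects B from J; removing H—A disconnects H from A; removing G—A disconnects G from A — these are bridges.
In total 6 edges are bridges.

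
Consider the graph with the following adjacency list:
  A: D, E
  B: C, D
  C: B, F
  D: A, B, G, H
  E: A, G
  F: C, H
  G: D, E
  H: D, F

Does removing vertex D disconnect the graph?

Yes

Deleting D raises the number of components from 1 to 2, so D is a cut vertex.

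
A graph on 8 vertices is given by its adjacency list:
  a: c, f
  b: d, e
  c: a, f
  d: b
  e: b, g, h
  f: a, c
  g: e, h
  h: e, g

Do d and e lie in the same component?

Yes

From d we can reach b, d, e, g, h, which includes e.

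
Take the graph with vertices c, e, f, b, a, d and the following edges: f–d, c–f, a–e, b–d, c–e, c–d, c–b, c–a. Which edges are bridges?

The edges on the cycle c-a-e-c are not bridges since each lies on that cycle.
Every edge lies on some cycle, so there are no bridges.

none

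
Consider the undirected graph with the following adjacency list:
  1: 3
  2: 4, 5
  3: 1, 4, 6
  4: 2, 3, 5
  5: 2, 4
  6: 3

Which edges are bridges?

The edges on the cycle 4-5-2-4 are not bridges since each lies on that cycle.
But removing 3-6 disconnects 3 from 6; removing 3-1 disconnects 3 from 1; removing 3-4 disconnects 3 from 4 — these are bridges.

1-3, 3-4, 3-6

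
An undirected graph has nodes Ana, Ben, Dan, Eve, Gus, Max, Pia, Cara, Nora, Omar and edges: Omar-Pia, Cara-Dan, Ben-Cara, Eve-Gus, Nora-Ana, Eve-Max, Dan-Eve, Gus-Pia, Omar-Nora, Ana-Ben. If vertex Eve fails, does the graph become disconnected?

Deleting Eve raises the number of components from 1 to 2, so Eve is a cut vertex.

Yes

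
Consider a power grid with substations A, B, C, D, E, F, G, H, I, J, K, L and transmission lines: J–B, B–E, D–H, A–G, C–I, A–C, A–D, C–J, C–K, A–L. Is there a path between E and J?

Yes

From E we can reach A, B, C, D, E, G, H, I, J, K, L, which includes J.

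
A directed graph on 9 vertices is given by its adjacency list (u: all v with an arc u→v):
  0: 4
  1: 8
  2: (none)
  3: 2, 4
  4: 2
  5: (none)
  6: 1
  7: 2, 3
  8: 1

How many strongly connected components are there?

{1, 8} are all mutually reachable — one SCC of size 2.
{6} is an SCC by itself.
{0} is an SCC by itself.
{4} is an SCC by itself.
{7} is an SCC by itself.
(and 3 more singleton SCCs)
That gives 8 strongly connected components.

8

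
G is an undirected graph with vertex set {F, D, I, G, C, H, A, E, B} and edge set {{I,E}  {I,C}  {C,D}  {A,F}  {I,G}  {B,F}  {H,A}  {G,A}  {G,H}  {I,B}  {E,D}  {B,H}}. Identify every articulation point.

I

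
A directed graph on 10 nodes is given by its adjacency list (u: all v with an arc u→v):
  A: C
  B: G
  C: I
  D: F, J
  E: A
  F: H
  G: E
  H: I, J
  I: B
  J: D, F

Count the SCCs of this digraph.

{A, B, C, E, G, I} are all mutually reachable — one SCC of size 6.
{D, F, H, J} are all mutually reachable — one SCC of size 4.
That gives 2 strongly connected components.

2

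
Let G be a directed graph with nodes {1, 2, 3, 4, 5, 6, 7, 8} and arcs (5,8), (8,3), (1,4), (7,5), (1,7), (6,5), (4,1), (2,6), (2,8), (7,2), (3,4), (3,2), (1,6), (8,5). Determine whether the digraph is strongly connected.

From 6 we can reach every vertex (1, 2, 3, 4, 5, 6, 7, 8), and every vertex can reach 6 (1, 2, 3, 4, 5, 6, 7, 8). So the whole graph is one strongly connected component.

Yes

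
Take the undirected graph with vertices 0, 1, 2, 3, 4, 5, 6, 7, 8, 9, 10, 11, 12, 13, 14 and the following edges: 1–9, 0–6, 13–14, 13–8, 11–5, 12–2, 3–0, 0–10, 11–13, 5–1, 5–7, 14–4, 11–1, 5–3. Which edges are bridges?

The edges on the cycle 11-5-1-11 are not bridges since each lies on that cycle.
But removing 6–0 disconnects 6 from 0; removing 1–9 disconnects 1 from 9; removing 12–2 disconnects 12 from 2; removing 11–13 disconnects 11 from 13 — these are bridges.
In total 11 edges are bridges.

0-10, 0-3, 0-6, 1-9, 11-13, 12-2, 13-14, 13-8, 14-4, 3-5, 5-7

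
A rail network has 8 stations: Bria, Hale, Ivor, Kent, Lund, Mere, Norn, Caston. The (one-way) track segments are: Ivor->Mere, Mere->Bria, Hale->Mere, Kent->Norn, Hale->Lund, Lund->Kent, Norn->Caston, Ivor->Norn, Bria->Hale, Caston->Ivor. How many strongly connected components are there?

1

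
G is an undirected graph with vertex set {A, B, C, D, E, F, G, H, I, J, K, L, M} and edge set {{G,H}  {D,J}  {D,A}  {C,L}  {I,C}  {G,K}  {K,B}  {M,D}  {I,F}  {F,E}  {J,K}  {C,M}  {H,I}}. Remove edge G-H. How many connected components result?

1

G and H are still connected via G-K-J-D-M-C-I-H, so the component count stays at 1.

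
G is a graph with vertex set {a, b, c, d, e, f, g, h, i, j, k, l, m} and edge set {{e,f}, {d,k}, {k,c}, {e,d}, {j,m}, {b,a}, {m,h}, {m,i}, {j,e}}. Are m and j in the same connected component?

Yes

From m we can reach c, d, e, f, h, i, j, k, m, which includes j.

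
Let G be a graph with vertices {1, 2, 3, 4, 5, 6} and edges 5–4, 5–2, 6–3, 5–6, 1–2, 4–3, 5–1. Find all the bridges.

The edges on the cycle 5-1-2-5 are not bridges since each lies on that cycle.
Every edge lies on some cycle, so there are no bridges.

none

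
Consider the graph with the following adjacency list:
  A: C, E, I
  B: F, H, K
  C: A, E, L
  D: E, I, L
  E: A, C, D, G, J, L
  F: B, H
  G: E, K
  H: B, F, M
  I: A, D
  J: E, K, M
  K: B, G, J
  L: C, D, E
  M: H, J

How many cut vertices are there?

Removing E increases the component count from 1 to 2, so E is a cut vertex.
By contrast removing I leaves 1 component; it is not a cut vertex. No other vertex is a cut vertex either.

1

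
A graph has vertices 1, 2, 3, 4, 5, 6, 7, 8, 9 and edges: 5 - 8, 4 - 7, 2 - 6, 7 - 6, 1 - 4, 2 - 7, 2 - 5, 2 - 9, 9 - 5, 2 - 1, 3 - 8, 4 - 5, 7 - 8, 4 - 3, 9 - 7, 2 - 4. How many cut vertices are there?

Removing 7, for instance, still leaves 1 component. No single vertex removal increases the component count — the graph has no articulation points.

0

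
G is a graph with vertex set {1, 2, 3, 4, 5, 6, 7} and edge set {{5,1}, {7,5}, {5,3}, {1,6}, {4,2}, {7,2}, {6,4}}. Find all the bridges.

The edges on the cycle 7-5-1-6-4-2-7 are not bridges since each lies on that cycle.
But removing 5 - 3 disconnects 5 from 3 — this is a bridge.

3-5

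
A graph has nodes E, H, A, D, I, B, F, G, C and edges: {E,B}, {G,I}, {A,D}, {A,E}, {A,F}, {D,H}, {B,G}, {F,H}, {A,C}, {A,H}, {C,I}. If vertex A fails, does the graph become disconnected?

Yes

Deleting A raises the number of components from 1 to 2, so A is a cut vertex.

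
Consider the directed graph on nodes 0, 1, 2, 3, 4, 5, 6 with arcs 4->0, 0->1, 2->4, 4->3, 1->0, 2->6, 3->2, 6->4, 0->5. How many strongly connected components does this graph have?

3

{2, 3, 4, 6} are all mutually reachable — one SCC of size 4.
{0, 1} are all mutually reachable — one SCC of size 2.
{5} is an SCC by itself.
That gives 3 strongly connected components.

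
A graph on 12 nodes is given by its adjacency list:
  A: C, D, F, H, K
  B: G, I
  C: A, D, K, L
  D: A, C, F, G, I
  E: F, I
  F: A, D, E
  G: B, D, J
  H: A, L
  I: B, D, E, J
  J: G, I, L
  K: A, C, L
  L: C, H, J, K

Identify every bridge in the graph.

The edges on the cycle D-I-J-L-C-D are not bridges since each lies on that cycle.
Every edge lies on some cycle, so there are no bridges.

none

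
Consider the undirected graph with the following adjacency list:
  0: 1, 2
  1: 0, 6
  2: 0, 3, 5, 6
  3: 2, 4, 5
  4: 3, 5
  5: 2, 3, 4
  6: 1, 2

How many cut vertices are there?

Removing 2 increases the component count from 1 to 2, so 2 is a cut vertex.
By contrast removing 3 leaves 1 component; it is not a cut vertex. No other vertex is a cut vertex either.

1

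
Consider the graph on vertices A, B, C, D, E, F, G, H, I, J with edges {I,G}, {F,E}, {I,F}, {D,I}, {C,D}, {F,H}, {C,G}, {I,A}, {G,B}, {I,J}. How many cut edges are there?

6

The edges on the cycle C-D-I-G-C are not bridges since each lies on that cycle.
But removing G-B disconnects G from B; removing I-F disconnects I from F; removing I-A disconnects I from A; removing F-H disconnects F from H — these are bridges.
In total 6 edges are bridges.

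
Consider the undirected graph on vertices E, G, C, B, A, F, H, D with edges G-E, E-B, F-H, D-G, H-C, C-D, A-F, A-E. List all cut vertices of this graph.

E

Removing E increases the component count from 1 to 2, so E is a cut vertex.
By contrast removing C leaves 1 component; it is not a cut vertex. No other vertex is a cut vertex either.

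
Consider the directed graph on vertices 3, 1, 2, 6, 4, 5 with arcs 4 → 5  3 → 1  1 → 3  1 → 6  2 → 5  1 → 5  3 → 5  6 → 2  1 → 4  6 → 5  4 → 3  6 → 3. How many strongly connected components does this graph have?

{1, 3, 4, 6} are all mutually reachable — one SCC of size 4.
{2} is an SCC by itself.
{5} is an SCC by itself.
That gives 3 strongly connected components.

3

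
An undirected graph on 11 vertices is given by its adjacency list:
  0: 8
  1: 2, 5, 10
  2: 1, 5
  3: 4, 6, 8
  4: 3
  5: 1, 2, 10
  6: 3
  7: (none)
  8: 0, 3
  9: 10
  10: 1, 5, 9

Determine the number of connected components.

3

7 is isolated — a component by itself.
Starting from 1 we can reach 1, 2, 5, 9, 10. That is one component of size 5.
Starting from 0 we can reach 0, 3, 4, 6, 8. That is one component of size 5.
Total: 3 components.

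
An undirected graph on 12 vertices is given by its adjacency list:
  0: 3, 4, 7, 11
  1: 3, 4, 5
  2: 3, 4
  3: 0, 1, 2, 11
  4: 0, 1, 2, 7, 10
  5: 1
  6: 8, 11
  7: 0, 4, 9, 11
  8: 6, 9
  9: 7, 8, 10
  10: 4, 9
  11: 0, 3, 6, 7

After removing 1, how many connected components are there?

With 1 gone, the remaining components are: {5}; {0, 2, 3, 4, 6, 7, 8, 9, 10, 11}.
That is 2 components.

2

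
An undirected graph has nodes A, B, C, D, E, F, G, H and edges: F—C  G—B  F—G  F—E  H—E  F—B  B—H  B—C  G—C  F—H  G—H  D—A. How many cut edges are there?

1

The edges on the cycle F-G-B-C-F are not bridges since each lies on that cycle.
But removing D—A disconnects D from A — this is a bridge.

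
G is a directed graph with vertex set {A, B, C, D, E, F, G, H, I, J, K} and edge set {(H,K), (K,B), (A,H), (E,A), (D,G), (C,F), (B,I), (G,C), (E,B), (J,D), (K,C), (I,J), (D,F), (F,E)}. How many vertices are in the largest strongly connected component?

11

{A, B, C, D, E, F, G, H, I, J, K} are all mutually reachable — one SCC of size 11.
The largest has 11 vertices.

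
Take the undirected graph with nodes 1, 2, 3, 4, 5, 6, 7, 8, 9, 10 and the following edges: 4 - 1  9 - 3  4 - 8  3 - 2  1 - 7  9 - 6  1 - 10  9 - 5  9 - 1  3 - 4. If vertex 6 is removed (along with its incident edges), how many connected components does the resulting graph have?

With 6 gone, the remaining components are: {1, 2, 3, 4, 5, 7, 8, 9, 10}.
That is 1 component.

1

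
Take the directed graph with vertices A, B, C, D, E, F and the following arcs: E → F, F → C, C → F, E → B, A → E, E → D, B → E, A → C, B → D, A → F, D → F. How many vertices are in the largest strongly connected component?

{B, E} are all mutually reachable — one SCC of size 2.
{C, F} are all mutually reachable — one SCC of size 2.
{D} is an SCC by itself.
{A} is an SCC by itself.
The largest has 2 vertices.

2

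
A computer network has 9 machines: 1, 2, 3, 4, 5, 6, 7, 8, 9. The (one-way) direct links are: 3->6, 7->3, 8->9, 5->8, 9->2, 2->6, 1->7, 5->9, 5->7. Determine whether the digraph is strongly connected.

No

There is no directed path from 9 to 4, so the graph is not strongly connected.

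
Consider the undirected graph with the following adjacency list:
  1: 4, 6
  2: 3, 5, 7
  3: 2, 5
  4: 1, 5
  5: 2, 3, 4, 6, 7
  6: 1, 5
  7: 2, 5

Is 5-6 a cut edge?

No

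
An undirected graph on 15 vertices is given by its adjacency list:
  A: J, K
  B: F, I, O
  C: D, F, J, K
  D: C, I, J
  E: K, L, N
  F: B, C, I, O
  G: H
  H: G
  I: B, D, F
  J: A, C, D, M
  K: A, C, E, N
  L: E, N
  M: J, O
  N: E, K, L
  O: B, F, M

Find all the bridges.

The edges on the cycle K-E-L-N-K are not bridges since each lies on that cycle.
But removing G-H disconnects G from H — this is a bridge.

G-H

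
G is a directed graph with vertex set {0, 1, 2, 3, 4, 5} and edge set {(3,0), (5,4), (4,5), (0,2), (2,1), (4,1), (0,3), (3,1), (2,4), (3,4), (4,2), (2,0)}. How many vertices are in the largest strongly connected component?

{0, 2, 3, 4, 5} are all mutually reachable — one SCC of size 5.
{1} is an SCC by itself.
The largest has 5 vertices.

5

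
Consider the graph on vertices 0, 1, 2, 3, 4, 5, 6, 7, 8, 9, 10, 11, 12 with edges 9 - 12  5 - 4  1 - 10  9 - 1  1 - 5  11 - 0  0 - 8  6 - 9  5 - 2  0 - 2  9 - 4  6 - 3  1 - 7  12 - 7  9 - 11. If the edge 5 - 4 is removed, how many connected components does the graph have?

1

5 and 4 are still connected via 5-1-9-4, so the component count stays at 1.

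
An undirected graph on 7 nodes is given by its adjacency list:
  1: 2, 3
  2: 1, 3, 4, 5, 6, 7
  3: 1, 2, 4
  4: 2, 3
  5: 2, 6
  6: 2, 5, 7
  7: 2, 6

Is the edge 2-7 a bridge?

No

After removing 2-7, the path 2-6-7 still connects them, so the edge is not a bridge.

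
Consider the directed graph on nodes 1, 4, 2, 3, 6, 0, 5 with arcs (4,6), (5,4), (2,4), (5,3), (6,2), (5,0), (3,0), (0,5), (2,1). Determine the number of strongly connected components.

{0, 3, 5} are all mutually reachable — one SCC of size 3.
{2, 4, 6} are all mutually reachable — one SCC of size 3.
{1} is an SCC by itself.
That gives 3 strongly connected components.

3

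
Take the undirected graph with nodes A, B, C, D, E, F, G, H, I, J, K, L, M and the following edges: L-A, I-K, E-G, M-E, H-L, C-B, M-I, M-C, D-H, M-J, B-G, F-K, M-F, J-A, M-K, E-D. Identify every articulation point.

M

Removing M increases the component count from 1 to 2, so M is a cut vertex.
By contrast removing E leaves 1 component; it is not a cut vertex. No other vertex is a cut vertex either.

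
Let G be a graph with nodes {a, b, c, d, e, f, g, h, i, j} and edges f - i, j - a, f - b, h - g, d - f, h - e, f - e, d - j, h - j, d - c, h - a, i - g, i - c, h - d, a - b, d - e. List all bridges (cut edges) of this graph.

none

The edges on the cycle h-d-f-i-g-h are not bridges since each lies on that cycle.
Every edge lies on some cycle, so there are no bridges.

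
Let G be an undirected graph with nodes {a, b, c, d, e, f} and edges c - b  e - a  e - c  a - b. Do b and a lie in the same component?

From b we can reach a, b, c, e, which includes a.

Yes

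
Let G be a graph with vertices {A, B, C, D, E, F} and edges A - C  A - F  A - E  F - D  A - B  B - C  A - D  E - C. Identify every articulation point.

Removing A increases the component count from 1 to 2, so A is a cut vertex.
By contrast removing F leaves 1 component; it is not a cut vertex. No other vertex is a cut vertex either.

A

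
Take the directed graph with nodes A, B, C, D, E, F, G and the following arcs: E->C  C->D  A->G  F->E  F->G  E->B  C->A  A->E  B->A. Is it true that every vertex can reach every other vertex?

There is no directed path from A to F, so the graph is not strongly connected.

No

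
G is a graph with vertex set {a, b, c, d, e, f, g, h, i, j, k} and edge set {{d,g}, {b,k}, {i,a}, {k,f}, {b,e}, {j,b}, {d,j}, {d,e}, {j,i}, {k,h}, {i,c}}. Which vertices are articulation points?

b, d, i, j, k

Removing b increases the component count from 1 to 2, so b is a cut vertex.
Removing d increases the component count from 1 to 2, so d is a cut vertex.
Removing i increases the component count from 1 to 3, so i is a cut vertex.
Likewise j, k are cut vertices.
By contrast removing g leaves 1 component; it is not a cut vertex. No other vertex is a cut vertex either.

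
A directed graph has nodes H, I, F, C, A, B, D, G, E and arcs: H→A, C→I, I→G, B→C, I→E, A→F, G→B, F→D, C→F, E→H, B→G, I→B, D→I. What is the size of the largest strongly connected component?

9

{A, B, C, D, E, F, G, H, I} are all mutually reachable — one SCC of size 9.
The largest has 9 vertices.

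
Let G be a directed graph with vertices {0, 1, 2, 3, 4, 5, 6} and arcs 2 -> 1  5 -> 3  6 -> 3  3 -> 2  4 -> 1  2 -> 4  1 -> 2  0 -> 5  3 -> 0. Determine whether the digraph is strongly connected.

No

There is no directed path from 5 to 6, so the graph is not strongly connected.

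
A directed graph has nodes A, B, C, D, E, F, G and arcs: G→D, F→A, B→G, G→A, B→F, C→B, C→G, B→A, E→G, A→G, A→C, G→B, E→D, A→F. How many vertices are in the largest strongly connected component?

5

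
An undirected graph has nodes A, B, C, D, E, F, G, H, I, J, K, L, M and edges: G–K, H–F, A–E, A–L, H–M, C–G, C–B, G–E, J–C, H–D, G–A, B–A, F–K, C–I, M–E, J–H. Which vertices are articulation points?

Removing A increases the component count from 1 to 2, so A is a cut vertex.
Removing C increases the component count from 1 to 2, so C is a cut vertex.
Removing H increases the component count from 1 to 2, so H is a cut vertex.
By contrast removing L leaves 1 component; it is not a cut vertex. No other vertex is a cut vertex either.

A, C, H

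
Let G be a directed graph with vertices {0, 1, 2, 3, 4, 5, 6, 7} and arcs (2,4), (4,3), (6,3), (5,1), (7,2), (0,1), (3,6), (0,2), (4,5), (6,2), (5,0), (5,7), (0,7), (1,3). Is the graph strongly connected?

From 4 we can reach every vertex (0, 1, 2, 3, 4, 5, 6, 7), and every vertex can reach 4 (0, 1, 2, 3, 4, 5, 6, 7). So the whole graph is one strongly connected component.

Yes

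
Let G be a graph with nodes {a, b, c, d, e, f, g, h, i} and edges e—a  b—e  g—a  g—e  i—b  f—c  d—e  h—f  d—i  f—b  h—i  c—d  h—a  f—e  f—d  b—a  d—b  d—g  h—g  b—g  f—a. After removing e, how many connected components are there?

1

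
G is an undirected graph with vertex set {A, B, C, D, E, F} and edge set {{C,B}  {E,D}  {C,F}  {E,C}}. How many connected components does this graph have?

A is isolated — a component by itself.
Starting from B we can reach B, C, D, E, F. That is one component of size 5.
Total: 2 components.

2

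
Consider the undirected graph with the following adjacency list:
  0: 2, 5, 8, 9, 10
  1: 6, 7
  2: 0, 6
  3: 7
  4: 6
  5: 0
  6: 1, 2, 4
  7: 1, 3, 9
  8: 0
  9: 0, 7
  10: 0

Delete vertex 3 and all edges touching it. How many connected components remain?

With 3 gone, the remaining components are: {0, 1, 2, 4, 5, 6, 7, 8, 9, 10}.
That is 1 component.

1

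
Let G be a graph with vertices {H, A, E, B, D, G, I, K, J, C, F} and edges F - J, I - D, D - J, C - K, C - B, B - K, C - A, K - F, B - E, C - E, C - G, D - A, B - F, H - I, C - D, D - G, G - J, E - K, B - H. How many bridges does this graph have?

0

The edges on the cycle B-H-I-D-J-F-B are not bridges since each lies on that cycle.
Every edge lies on some cycle, so there are no bridges.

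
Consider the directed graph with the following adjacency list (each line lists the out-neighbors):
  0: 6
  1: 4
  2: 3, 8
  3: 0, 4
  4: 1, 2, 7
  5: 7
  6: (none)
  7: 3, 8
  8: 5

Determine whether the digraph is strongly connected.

No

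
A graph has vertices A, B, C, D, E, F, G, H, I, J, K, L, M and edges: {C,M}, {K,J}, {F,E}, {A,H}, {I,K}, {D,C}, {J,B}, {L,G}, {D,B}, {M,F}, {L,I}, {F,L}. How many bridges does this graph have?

3

The edges on the cycle D-C-M-F-L-I-K-J-B-D are not bridges since each lies on that cycle.
But removing G—L disconnects G from L; removing A—H disconnects A from H; removing E—F disconnects E from F — these are bridges.
That makes 3 bridges.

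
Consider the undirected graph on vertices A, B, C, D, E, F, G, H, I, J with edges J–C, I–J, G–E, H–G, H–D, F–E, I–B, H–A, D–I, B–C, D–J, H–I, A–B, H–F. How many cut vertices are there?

1

Removing H increases the component count from 1 to 2, so H is a cut vertex.
By contrast removing F leaves 1 component; it is not a cut vertex. No other vertex is a cut vertex either.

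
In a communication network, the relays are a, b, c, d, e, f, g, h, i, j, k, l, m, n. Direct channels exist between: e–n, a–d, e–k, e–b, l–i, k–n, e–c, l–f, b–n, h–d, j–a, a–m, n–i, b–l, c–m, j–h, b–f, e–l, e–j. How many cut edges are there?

The edges on the cycle e-b-f-l-e are not bridges since each lies on that cycle.
Every edge lies on some cycle, so there are no bridges.

0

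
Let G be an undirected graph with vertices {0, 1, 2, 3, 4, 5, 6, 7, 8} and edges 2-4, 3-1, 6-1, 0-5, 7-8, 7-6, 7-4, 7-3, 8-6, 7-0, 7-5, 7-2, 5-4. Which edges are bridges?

The edges on the cycle 7-0-5-7 are not bridges since each lies on that cycle.
Every edge lies on some cycle, so there are no bridges.

none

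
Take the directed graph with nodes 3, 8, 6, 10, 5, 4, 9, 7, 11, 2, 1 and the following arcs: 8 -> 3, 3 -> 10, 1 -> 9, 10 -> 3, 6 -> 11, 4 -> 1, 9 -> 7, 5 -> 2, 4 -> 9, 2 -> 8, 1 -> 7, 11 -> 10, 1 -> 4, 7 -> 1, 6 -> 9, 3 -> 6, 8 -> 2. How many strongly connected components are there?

{1, 4, 7, 9} are all mutually reachable — one SCC of size 4.
{3, 6, 10, 11} are all mutually reachable — one SCC of size 4.
{2, 8} are all mutually reachable — one SCC of size 2.
{5} is an SCC by itself.
That gives 4 strongly connected components.

4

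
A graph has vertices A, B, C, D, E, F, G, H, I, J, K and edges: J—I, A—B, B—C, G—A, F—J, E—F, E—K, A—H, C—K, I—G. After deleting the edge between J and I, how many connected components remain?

2

J and I are still connected via J-F-E-K-C-B-A-G-I, so the component count stays at 2.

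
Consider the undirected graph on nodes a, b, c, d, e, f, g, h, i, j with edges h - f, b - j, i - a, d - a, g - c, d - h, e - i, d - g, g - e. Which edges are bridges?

b-j, c-g, d-h, f-h

The edges on the cycle d-g-e-i-a-d are not bridges since each lies on that cycle.
But removing b - j disconnects b from j; removing h - f disconnects h from f; removing g - c disconnects g from c; removing d - h disconnects d from h — these are bridges.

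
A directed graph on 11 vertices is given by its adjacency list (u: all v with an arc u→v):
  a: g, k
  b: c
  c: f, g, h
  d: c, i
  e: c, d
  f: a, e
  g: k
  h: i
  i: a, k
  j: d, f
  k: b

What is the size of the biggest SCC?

10

{a, b, c, d, e, f, g, h, i, k} are all mutually reachable — one SCC of size 10.
{j} is an SCC by itself.
The largest has 10 vertices.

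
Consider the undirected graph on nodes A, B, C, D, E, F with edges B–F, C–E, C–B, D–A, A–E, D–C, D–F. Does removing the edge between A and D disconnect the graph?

After removing A–D, the path A-E-C-D still connects them, so the edge is not a bridge.

No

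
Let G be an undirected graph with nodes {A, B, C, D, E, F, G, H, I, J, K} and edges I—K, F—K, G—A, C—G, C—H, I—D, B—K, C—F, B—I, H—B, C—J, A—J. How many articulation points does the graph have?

2

Removing C increases the component count from 2 to 3, so C is a cut vertex.
Removing I increases the component count from 2 to 3, so I is a cut vertex.
By contrast removing D leaves 2 components; it is not a cut vertex. No other vertex is a cut vertex either.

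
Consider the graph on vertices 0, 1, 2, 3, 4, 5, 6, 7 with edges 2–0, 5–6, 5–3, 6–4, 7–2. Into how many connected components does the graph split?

3

1 is isolated — a component by itself.
Starting from 0 we can reach 0, 2, 7. That is one component of size 3.
Starting from 3 we can reach 3, 4, 5, 6. That is one component of size 4.
Total: 3 components.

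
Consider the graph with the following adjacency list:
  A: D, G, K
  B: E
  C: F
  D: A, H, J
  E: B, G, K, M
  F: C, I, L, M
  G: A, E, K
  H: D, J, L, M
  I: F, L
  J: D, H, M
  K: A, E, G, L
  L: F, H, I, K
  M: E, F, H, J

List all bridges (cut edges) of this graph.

The edges on the cycle F-L-I-F are not bridges since each lies on that cycle.
But removing E-B disconnects E from B; removing F-C disconnects F from C — these are bridges.

B-E, C-F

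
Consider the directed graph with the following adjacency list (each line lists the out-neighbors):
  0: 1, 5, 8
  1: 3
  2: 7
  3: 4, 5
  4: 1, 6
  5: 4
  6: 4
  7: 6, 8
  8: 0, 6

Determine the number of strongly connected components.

{1, 3, 4, 5, 6} are all mutually reachable — one SCC of size 5.
{0, 8} are all mutually reachable — one SCC of size 2.
{2} is an SCC by itself.
{7} is an SCC by itself.
That gives 4 strongly connected components.

4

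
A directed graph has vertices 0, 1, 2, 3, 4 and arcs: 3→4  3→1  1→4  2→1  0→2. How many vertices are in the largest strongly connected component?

{4} is an SCC by itself.
{2} is an SCC by itself.
{3} is an SCC by itself.
{0} is an SCC by itself.
{1} is an SCC by itself.
The largest has 1 vertex.

1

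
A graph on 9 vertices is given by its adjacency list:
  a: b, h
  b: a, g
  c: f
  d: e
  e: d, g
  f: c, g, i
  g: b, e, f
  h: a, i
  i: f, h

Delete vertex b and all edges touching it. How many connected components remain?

With b gone, the remaining components are: {a, c, d, e, f, g, h, i}.
That is 1 component.

1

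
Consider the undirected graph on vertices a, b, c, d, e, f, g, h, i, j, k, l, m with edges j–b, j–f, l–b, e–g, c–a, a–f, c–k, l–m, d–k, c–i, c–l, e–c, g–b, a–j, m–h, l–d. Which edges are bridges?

The edges on the cycle c-l-d-k-c are not bridges since each lies on that cycle.
But removing l–m disconnects l from m; removing c–i disconnects c from i; removing m–h disconnects m from h — these are bridges.

c-i, h-m, l-m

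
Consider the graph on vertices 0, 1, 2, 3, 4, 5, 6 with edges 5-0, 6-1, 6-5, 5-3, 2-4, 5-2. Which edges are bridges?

0-5, 1-6, 2-4, 2-5, 3-5, 5-6

removing 1-6 disconnects 1 from 6; removing 6-5 disconnects 6 from 5; removing 3-5 disconnects 3 from 5; removing 0-5 disconnects 0 from 5 — these are bridges.
In total 6 edges are bridges.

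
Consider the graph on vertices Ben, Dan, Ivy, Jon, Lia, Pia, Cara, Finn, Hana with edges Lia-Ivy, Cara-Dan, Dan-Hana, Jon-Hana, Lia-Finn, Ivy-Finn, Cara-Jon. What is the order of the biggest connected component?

Pia is isolated — a component by itself.
Ben is isolated — a component by itself.
Starting from Ivy we can reach Ivy, Lia, Finn. That is one component of size 3.
Starting from Dan we can reach Dan, Jon, Cara, Hana. That is one component of size 4.
The largest has 4 vertices.

4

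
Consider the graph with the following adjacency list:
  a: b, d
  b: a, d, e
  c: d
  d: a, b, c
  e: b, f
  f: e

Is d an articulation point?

Yes

Deleting d raises the number of components from 1 to 2, so d is a cut vertex.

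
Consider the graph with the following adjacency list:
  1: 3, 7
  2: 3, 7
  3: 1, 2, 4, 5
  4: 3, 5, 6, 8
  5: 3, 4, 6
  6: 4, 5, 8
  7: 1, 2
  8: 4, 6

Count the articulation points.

1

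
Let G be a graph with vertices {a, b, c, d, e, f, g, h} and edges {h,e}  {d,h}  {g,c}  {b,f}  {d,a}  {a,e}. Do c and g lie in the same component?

Yes

From c we can reach c, g, which includes g.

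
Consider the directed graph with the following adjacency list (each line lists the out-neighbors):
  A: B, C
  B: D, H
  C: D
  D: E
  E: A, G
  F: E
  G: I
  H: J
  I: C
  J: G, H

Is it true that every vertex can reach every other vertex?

There is no directed path from D to F, so the graph is not strongly connected.

No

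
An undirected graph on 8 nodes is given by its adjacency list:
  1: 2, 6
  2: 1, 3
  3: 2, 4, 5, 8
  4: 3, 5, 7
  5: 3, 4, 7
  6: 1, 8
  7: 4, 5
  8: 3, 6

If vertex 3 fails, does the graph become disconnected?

Yes

Deleting 3 raises the number of components from 1 to 2, so 3 is a cut vertex.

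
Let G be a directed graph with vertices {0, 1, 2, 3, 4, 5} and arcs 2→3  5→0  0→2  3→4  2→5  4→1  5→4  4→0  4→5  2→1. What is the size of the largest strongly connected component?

{0, 2, 3, 4, 5} are all mutually reachable — one SCC of size 5.
{1} is an SCC by itself.
The largest has 5 vertices.

5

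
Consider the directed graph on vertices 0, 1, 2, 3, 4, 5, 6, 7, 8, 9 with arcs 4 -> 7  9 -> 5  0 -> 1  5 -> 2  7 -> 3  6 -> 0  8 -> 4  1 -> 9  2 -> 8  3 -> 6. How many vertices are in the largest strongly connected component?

10

{0, 1, 2, 3, 4, 5, 6, 7, 8, 9} are all mutually reachable — one SCC of size 10.
The largest has 10 vertices.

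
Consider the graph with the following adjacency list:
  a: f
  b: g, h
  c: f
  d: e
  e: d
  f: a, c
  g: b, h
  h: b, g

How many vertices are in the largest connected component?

3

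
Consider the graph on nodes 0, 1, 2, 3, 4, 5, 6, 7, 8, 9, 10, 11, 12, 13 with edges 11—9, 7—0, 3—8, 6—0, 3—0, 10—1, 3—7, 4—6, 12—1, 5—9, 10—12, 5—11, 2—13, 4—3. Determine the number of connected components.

4

Starting from 2 we can reach 2, 13. That is one component of size 2.
Starting from 1 we can reach 1, 10, 12. That is one component of size 3.
Starting from 5 we can reach 5, 9, 11. That is one component of size 3.
Starting from 0 we can reach 0, 3, 4, 6, 7, 8. That is one component of size 6.
Total: 4 components.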